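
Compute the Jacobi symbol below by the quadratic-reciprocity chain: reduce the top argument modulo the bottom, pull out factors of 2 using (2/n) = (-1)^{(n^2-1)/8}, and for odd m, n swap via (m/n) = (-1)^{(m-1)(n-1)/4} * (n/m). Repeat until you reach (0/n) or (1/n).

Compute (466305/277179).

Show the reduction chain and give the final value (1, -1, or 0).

(466305/277179) = (189126/277179)   [reduce mod 277179]
189126 = 2^1·94563; (2/277179) = -1 since 277179 mod 8 = 3, so (189126/277179) = (-1)^1·(94563/277179); sign now -1
reciprocity: (94563/277179) = -1·(277179/94563) since 94563 mod 4 = 3, 277179 mod 4 = 3; sign now +1
(277179/94563) = (88053/94563)   [reduce mod 94563]
reciprocity: (88053/94563) = +1·(94563/88053) since 88053 mod 4 = 1, 94563 mod 4 = 3; sign now +1
(94563/88053) = (6510/88053)   [reduce mod 88053]
6510 = 2^1·3255; (2/88053) = -1 since 88053 mod 8 = 5, so (6510/88053) = (-1)^1·(3255/88053); sign now -1
reciprocity: (3255/88053) = +1·(88053/3255) since 3255 mod 4 = 3, 88053 mod 4 = 1; sign now -1
(88053/3255) = (168/3255)   [reduce mod 3255]
168 = 2^3·21; (2/3255) = +1 since 3255 mod 8 = 7, so (168/3255) = (+1)^3·(21/3255); sign now -1
reciprocity: (21/3255) = +1·(3255/21) since 21 mod 4 = 1, 3255 mod 4 = 3; sign now -1
(3255/21) = (0/21)   [reduce mod 21]
(0/21) = 0   [gcd(a, n) > 1]; final value = 0

0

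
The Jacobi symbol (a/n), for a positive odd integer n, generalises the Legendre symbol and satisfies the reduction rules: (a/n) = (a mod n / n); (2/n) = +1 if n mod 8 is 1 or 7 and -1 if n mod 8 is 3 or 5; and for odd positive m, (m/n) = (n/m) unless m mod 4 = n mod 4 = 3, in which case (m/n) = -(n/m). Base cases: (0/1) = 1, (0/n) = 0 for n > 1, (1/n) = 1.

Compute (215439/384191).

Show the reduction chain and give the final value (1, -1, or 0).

1

reciprocity: (215439/384191) = -1·(384191/215439) since 215439 mod 4 = 3, 384191 mod 4 = 3; sign now -1
(384191/215439) = (168752/215439)   [reduce mod 215439]
168752 = 2^4·10547; (2/215439) = +1 since 215439 mod 8 = 7, so (168752/215439) = (+1)^4·(10547/215439); sign now -1
reciprocity: (10547/215439) = -1·(215439/10547) since 10547 mod 4 = 3, 215439 mod 4 = 3; sign now +1
(215439/10547) = (4499/10547)   [reduce mod 10547]
reciprocity: (4499/10547) = -1·(10547/4499) since 4499 mod 4 = 3, 10547 mod 4 = 3; sign now -1
(10547/4499) = (1549/4499)   [reduce mod 4499]
reciprocity: (1549/4499) = +1·(4499/1549) since 1549 mod 4 = 1, 4499 mod 4 = 3; sign now -1
(4499/1549) = (1401/1549)   [reduce mod 1549]
reciprocity: (1401/1549) = +1·(1549/1401) since 1401 mod 4 = 1, 1549 mod 4 = 1; sign now -1
(1549/1401) = (148/1401)   [reduce mod 1401]
148 = 2^2·37; (2/1401) = +1 since 1401 mod 8 = 1, so (148/1401) = (+1)^2·(37/1401); sign now -1
reciprocity: (37/1401) = +1·(1401/37) since 37 mod 4 = 1, 1401 mod 4 = 1; sign now -1
(1401/37) = (32/37)   [reduce mod 37]
32 = 2^5·1; (2/37) = -1 since 37 mod 8 = 5, so (32/37) = (-1)^5·(1/37); sign now +1
(1/37) = 1; final value = sign = +1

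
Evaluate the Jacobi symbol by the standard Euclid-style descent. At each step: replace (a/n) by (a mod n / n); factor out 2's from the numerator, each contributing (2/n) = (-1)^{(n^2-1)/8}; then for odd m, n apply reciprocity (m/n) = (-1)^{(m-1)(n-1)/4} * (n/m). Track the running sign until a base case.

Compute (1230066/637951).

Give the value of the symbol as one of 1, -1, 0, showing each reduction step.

-1

(1230066/637951): 1230066 mod 637951 = 592115, so (1230066/637951) = (592115/637951)
flip (592115/637951) -> (637951/592115): both odd, 592115 mod 4 = 3, 637951 mod 4 = 3, so the flip contributes -1; sign now -1
(637951/592115): 637951 mod 592115 = 45836, so (637951/592115) = (45836/592115)
factor out 2^2: 45836 = 2^2·11459; with 592115 mod 8 = 3, (2/592115) = -1; sign now -1; continue with (11459/592115)
flip (11459/592115) -> (592115/11459): both odd, 11459 mod 4 = 3, 592115 mod 4 = 3, so the flip contributes -1; sign now +1
(592115/11459): 592115 mod 11459 = 7706, so (592115/11459) = (7706/11459)
factor out 2^1: 7706 = 2^1·3853; with 11459 mod 8 = 3, (2/11459) = -1; sign now -1; continue with (3853/11459)
flip (3853/11459) -> (11459/3853): both odd, 3853 mod 4 = 1, 11459 mod 4 = 3, so the flip contributes +1; sign now -1
(11459/3853): 11459 mod 3853 = 3753, so (11459/3853) = (3753/3853)
flip (3753/3853) -> (3853/3753): both odd, 3753 mod 4 = 1, 3853 mod 4 = 1, so the flip contributes +1; sign now -1
(3853/3753): 3853 mod 3753 = 100, so (3853/3753) = (100/3753)
factor out 2^2: 100 = 2^2·25; with 3753 mod 8 = 1, (2/3753) = +1; sign now -1; continue with (25/3753)
flip (25/3753) -> (3753/25): both odd, 25 mod 4 = 1, 3753 mod 4 = 1, so the flip contributes +1; sign now -1
(3753/25): 3753 mod 25 = 3, so (3753/25) = (3/25)
flip (3/25) -> (25/3): both odd, 3 mod 4 = 3, 25 mod 4 = 1, so the flip contributes +1; sign now -1
(25/3): 25 mod 3 = 1, so (25/3) = (1/3)
reached (1/3) = 1, so the symbol is -1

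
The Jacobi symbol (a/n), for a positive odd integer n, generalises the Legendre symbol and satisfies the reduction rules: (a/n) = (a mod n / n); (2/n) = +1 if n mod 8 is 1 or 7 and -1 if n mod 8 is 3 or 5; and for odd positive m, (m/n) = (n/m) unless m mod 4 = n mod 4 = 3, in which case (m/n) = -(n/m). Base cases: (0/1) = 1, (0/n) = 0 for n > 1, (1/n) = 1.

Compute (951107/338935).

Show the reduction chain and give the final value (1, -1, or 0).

1

(951107/338935): 951107 mod 338935 = 273237, so (951107/338935) = (273237/338935)
flip (273237/338935) -> (338935/273237): both odd, 273237 mod 4 = 1, 338935 mod 4 = 3, so the flip contributes +1; sign now +1
(338935/273237): 338935 mod 273237 = 65698, so (338935/273237) = (65698/273237)
factor out 2^1: 65698 = 2^1·32849; with 273237 mod 8 = 5, (2/273237) = -1; sign now -1; continue with (32849/273237)
flip (32849/273237) -> (273237/32849): both odd, 32849 mod 4 = 1, 273237 mod 4 = 1, so the flip contributes +1; sign now -1
(273237/32849): 273237 mod 32849 = 10445, so (273237/32849) = (10445/32849)
flip (10445/32849) -> (32849/10445): both odd, 10445 mod 4 = 1, 32849 mod 4 = 1, so the flip contributes +1; sign now -1
(32849/10445): 32849 mod 10445 = 1514, so (32849/10445) = (1514/10445)
factor out 2^1: 1514 = 2^1·757; with 10445 mod 8 = 5, (2/10445) = -1; sign now +1; continue with (757/10445)
flip (757/10445) -> (10445/757): both odd, 757 mod 4 = 1, 10445 mod 4 = 1, so the flip contributes +1; sign now +1
(10445/757): 10445 mod 757 = 604, so (10445/757) = (604/757)
factor out 2^2: 604 = 2^2·151; with 757 mod 8 = 5, (2/757) = -1; sign now +1; continue with (151/757)
flip (151/757) -> (757/151): both odd, 151 mod 4 = 3, 757 mod 4 = 1, so the flip contributes +1; sign now +1
(757/151): 757 mod 151 = 2, so (757/151) = (2/151)
factor out 2^1: 2 = 2^1·1; with 151 mod 8 = 7, (2/151) = +1; sign now +1; continue with (1/151)
reached (1/151) = 1, so the symbol is +1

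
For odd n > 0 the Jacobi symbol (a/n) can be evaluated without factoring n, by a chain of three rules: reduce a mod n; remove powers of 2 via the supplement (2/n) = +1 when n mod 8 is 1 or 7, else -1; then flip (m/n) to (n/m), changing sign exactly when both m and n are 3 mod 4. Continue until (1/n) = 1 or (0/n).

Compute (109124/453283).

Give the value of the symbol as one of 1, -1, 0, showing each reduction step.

factor out 2^2: 109124 = 2^2·27281; with 453283 mod 8 = 3, (2/453283) = -1; sign now +1; continue with (27281/453283)
flip (27281/453283) -> (453283/27281): both odd, 27281 mod 4 = 1, 453283 mod 4 = 3, so the flip contributes +1; sign now +1
(453283/27281): 453283 mod 27281 = 16787, so (453283/27281) = (16787/27281)
flip (16787/27281) -> (27281/16787): both odd, 16787 mod 4 = 3, 27281 mod 4 = 1, so the flip contributes +1; sign now +1
(27281/16787): 27281 mod 16787 = 10494, so (27281/16787) = (10494/16787)
factor out 2^1: 10494 = 2^1·5247; with 16787 mod 8 = 3, (2/16787) = -1; sign now -1; continue with (5247/16787)
flip (5247/16787) -> (16787/5247): both odd, 5247 mod 4 = 3, 16787 mod 4 = 3, so the flip contributes -1; sign now +1
(16787/5247): 16787 mod 5247 = 1046, so (16787/5247) = (1046/5247)
factor out 2^1: 1046 = 2^1·523; with 5247 mod 8 = 7, (2/5247) = +1; sign now +1; continue with (523/5247)
flip (523/5247) -> (5247/523): both odd, 523 mod 4 = 3, 5247 mod 4 = 3, so the flip contributes -1; sign now -1
(5247/523): 5247 mod 523 = 17, so (5247/523) = (17/523)
flip (17/523) -> (523/17): both odd, 17 mod 4 = 1, 523 mod 4 = 3, so the flip contributes +1; sign now -1
(523/17): 523 mod 17 = 13, so (523/17) = (13/17)
flip (13/17) -> (17/13): both odd, 13 mod 4 = 1, 17 mod 4 = 1, so the flip contributes +1; sign now -1
(17/13): 17 mod 13 = 4, so (17/13) = (4/13)
factor out 2^2: 4 = 2^2·1; with 13 mod 8 = 5, (2/13) = -1; sign now -1; continue with (1/13)
reached (1/13) = 1, so the symbol is -1

-1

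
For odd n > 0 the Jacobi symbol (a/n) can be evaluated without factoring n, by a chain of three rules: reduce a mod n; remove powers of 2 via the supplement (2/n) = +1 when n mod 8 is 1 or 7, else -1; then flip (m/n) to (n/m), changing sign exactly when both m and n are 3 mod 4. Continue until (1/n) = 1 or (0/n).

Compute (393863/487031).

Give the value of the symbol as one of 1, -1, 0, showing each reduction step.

flip (393863/487031) -> (487031/393863): both odd, 393863 mod 4 = 3, 487031 mod 4 = 3, so the flip contributes -1; sign now -1
(487031/393863): 487031 mod 393863 = 93168, so (487031/393863) = (93168/393863)
factor out 2^4: 93168 = 2^4·5823; with 393863 mod 8 = 7, (2/393863) = +1; sign now -1; continue with (5823/393863)
flip (5823/393863) -> (393863/5823): both odd, 5823 mod 4 = 3, 393863 mod 4 = 3, so the flip contributes -1; sign now +1
(393863/5823): 393863 mod 5823 = 3722, so (393863/5823) = (3722/5823)
factor out 2^1: 3722 = 2^1·1861; with 5823 mod 8 = 7, (2/5823) = +1; sign now +1; continue with (1861/5823)
flip (1861/5823) -> (5823/1861): both odd, 1861 mod 4 = 1, 5823 mod 4 = 3, so the flip contributes +1; sign now +1
(5823/1861): 5823 mod 1861 = 240, so (5823/1861) = (240/1861)
factor out 2^4: 240 = 2^4·15; with 1861 mod 8 = 5, (2/1861) = -1; sign now +1; continue with (15/1861)
flip (15/1861) -> (1861/15): both odd, 15 mod 4 = 3, 1861 mod 4 = 1, so the flip contributes +1; sign now +1
(1861/15): 1861 mod 15 = 1, so (1861/15) = (1/15)
reached (1/15) = 1, so the symbol is +1

1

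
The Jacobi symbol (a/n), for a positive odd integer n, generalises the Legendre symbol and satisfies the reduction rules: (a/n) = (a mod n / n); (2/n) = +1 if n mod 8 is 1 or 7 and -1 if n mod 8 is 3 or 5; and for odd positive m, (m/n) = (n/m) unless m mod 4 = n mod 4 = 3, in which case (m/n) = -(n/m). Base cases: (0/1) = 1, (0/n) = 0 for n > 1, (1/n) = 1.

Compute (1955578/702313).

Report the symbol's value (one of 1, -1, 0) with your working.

(1955578/702313) = (550952/702313)   [reduce mod 702313]
550952 = 2^3·68869; (2/702313) = +1 since 702313 mod 8 = 1, so (550952/702313) = (+1)^3·(68869/702313); sign now +1
reciprocity: (68869/702313) = +1·(702313/68869) since 68869 mod 4 = 1, 702313 mod 4 = 1; sign now +1
(702313/68869) = (13623/68869)   [reduce mod 68869]
reciprocity: (13623/68869) = +1·(68869/13623) since 13623 mod 4 = 3, 68869 mod 4 = 1; sign now +1
(68869/13623) = (754/13623)   [reduce mod 13623]
754 = 2^1·377; (2/13623) = +1 since 13623 mod 8 = 7, so (754/13623) = (+1)^1·(377/13623); sign now +1
reciprocity: (377/13623) = +1·(13623/377) since 377 mod 4 = 1, 13623 mod 4 = 3; sign now +1
(13623/377) = (51/377)   [reduce mod 377]
reciprocity: (51/377) = +1·(377/51) since 51 mod 4 = 3, 377 mod 4 = 1; sign now +1
(377/51) = (20/51)   [reduce mod 51]
20 = 2^2·5; (2/51) = -1 since 51 mod 8 = 3, so (20/51) = (-1)^2·(5/51); sign now +1
reciprocity: (5/51) = +1·(51/5) since 5 mod 4 = 1, 51 mod 4 = 3; sign now +1
(51/5) = (1/5)   [reduce mod 5]
(1/5) = 1; final value = sign = +1

1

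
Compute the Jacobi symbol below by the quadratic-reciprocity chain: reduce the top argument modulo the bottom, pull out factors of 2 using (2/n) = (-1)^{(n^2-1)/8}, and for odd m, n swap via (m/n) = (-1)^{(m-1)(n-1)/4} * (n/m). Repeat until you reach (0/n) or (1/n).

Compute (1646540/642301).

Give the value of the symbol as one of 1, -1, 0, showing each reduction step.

-1

(1646540/642301): 1646540 mod 642301 = 361938, so (1646540/642301) = (361938/642301)
factor out 2^1: 361938 = 2^1·180969; with 642301 mod 8 = 5, (2/642301) = -1; sign now -1; continue with (180969/642301)
flip (180969/642301) -> (642301/180969): both odd, 180969 mod 4 = 1, 642301 mod 4 = 1, so the flip contributes +1; sign now -1
(642301/180969): 642301 mod 180969 = 99394, so (642301/180969) = (99394/180969)
factor out 2^1: 99394 = 2^1·49697; with 180969 mod 8 = 1, (2/180969) = +1; sign now -1; continue with (49697/180969)
flip (49697/180969) -> (180969/49697): both odd, 49697 mod 4 = 1, 180969 mod 4 = 1, so the flip contributes +1; sign now -1
(180969/49697): 180969 mod 49697 = 31878, so (180969/49697) = (31878/49697)
factor out 2^1: 31878 = 2^1·15939; with 49697 mod 8 = 1, (2/49697) = +1; sign now -1; continue with (15939/49697)
flip (15939/49697) -> (49697/15939): both odd, 15939 mod 4 = 3, 49697 mod 4 = 1, so the flip contributes +1; sign now -1
(49697/15939): 49697 mod 15939 = 1880, so (49697/15939) = (1880/15939)
factor out 2^3: 1880 = 2^3·235; with 15939 mod 8 = 3, (2/15939) = -1; sign now +1; continue with (235/15939)
flip (235/15939) -> (15939/235): both odd, 235 mod 4 = 3, 15939 mod 4 = 3, so the flip contributes -1; sign now -1
(15939/235): 15939 mod 235 = 194, so (15939/235) = (194/235)
factor out 2^1: 194 = 2^1·97; with 235 mod 8 = 3, (2/235) = -1; sign now +1; continue with (97/235)
flip (97/235) -> (235/97): both odd, 97 mod 4 = 1, 235 mod 4 = 3, so the flip contributes +1; sign now +1
(235/97): 235 mod 97 = 41, so (235/97) = (41/97)
flip (41/97) -> (97/41): both odd, 41 mod 4 = 1, 97 mod 4 = 1, so the flip contributes +1; sign now +1
(97/41): 97 mod 41 = 15, so (97/41) = (15/41)
flip (15/41) -> (41/15): both odd, 15 mod 4 = 3, 41 mod 4 = 1, so the flip contributes +1; sign now +1
(41/15): 41 mod 15 = 11, so (41/15) = (11/15)
flip (11/15) -> (15/11): both odd, 11 mod 4 = 3, 15 mod 4 = 3, so the flip contributes -1; sign now -1
(15/11): 15 mod 11 = 4, so (15/11) = (4/11)
factor out 2^2: 4 = 2^2·1; with 11 mod 8 = 3, (2/11) = -1; sign now -1; continue with (1/11)
reached (1/11) = 1, so the symbol is -1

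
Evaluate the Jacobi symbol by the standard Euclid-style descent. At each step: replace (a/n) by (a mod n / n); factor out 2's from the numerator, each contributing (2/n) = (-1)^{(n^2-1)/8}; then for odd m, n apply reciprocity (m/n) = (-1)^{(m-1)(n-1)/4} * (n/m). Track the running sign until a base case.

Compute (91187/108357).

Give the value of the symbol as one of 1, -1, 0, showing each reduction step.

flip (91187/108357) -> (108357/91187): both odd, 91187 mod 4 = 3, 108357 mod 4 = 1, so the flip contributes +1; sign now +1
(108357/91187): 108357 mod 91187 = 17170, so (108357/91187) = (17170/91187)
factor out 2^1: 17170 = 2^1·8585; with 91187 mod 8 = 3, (2/91187) = -1; sign now -1; continue with (8585/91187)
flip (8585/91187) -> (91187/8585): both odd, 8585 mod 4 = 1, 91187 mod 4 = 3, so the flip contributes +1; sign now -1
(91187/8585): 91187 mod 8585 = 5337, so (91187/8585) = (5337/8585)
flip (5337/8585) -> (8585/5337): both odd, 5337 mod 4 = 1, 8585 mod 4 = 1, so the flip contributes +1; sign now -1
(8585/5337): 8585 mod 5337 = 3248, so (8585/5337) = (3248/5337)
factor out 2^4: 3248 = 2^4·203; with 5337 mod 8 = 1, (2/5337) = +1; sign now -1; continue with (203/5337)
flip (203/5337) -> (5337/203): both odd, 203 mod 4 = 3, 5337 mod 4 = 1, so the flip contributes +1; sign now -1
(5337/203): 5337 mod 203 = 59, so (5337/203) = (59/203)
flip (59/203) -> (203/59): both odd, 59 mod 4 = 3, 203 mod 4 = 3, so the flip contributes -1; sign now +1
(203/59): 203 mod 59 = 26, so (203/59) = (26/59)
factor out 2^1: 26 = 2^1·13; with 59 mod 8 = 3, (2/59) = -1; sign now -1; continue with (13/59)
flip (13/59) -> (59/13): both odd, 13 mod 4 = 1, 59 mod 4 = 3, so the flip contributes +1; sign now -1
(59/13): 59 mod 13 = 7, so (59/13) = (7/13)
flip (7/13) -> (13/7): both odd, 7 mod 4 = 3, 13 mod 4 = 1, so the flip contributes +1; sign now -1
(13/7): 13 mod 7 = 6, so (13/7) = (6/7)
factor out 2^1: 6 = 2^1·3; with 7 mod 8 = 7, (2/7) = +1; sign now -1; continue with (3/7)
flip (3/7) -> (7/3): both odd, 3 mod 4 = 3, 7 mod 4 = 3, so the flip contributes -1; sign now +1
(7/3): 7 mod 3 = 1, so (7/3) = (1/3)
reached (1/3) = 1, so the symbol is +1

1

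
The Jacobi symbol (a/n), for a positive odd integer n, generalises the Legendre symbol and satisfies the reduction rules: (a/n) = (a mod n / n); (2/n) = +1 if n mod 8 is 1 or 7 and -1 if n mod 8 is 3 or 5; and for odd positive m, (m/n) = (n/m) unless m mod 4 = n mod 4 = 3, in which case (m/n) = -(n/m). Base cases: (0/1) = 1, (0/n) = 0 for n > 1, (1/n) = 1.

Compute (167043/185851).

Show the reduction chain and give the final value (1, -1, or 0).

1

flip (167043/185851) -> (185851/167043): both odd, 167043 mod 4 = 3, 185851 mod 4 = 3, so the flip contributes -1; sign now -1
(185851/167043): 185851 mod 167043 = 18808, so (185851/167043) = (18808/167043)
factor out 2^3: 18808 = 2^3·2351; with 167043 mod 8 = 3, (2/167043) = -1; sign now +1; continue with (2351/167043)
flip (2351/167043) -> (167043/2351): both odd, 2351 mod 4 = 3, 167043 mod 4 = 3, so the flip contributes -1; sign now -1
(167043/2351): 167043 mod 2351 = 122, so (167043/2351) = (122/2351)
factor out 2^1: 122 = 2^1·61; with 2351 mod 8 = 7, (2/2351) = +1; sign now -1; continue with (61/2351)
flip (61/2351) -> (2351/61): both odd, 61 mod 4 = 1, 2351 mod 4 = 3, so the flip contributes +1; sign now -1
(2351/61): 2351 mod 61 = 33, so (2351/61) = (33/61)
flip (33/61) -> (61/33): both odd, 33 mod 4 = 1, 61 mod 4 = 1, so the flip contributes +1; sign now -1
(61/33): 61 mod 33 = 28, so (61/33) = (28/33)
factor out 2^2: 28 = 2^2·7; with 33 mod 8 = 1, (2/33) = +1; sign now -1; continue with (7/33)
flip (7/33) -> (33/7): both odd, 7 mod 4 = 3, 33 mod 4 = 1, so the flip contributes +1; sign now -1
(33/7): 33 mod 7 = 5, so (33/7) = (5/7)
flip (5/7) -> (7/5): both odd, 5 mod 4 = 1, 7 mod 4 = 3, so the flip contributes +1; sign now -1
(7/5): 7 mod 5 = 2, so (7/5) = (2/5)
factor out 2^1: 2 = 2^1·1; with 5 mod 8 = 5, (2/5) = -1; sign now +1; continue with (1/5)
reached (1/5) = 1, so the symbol is +1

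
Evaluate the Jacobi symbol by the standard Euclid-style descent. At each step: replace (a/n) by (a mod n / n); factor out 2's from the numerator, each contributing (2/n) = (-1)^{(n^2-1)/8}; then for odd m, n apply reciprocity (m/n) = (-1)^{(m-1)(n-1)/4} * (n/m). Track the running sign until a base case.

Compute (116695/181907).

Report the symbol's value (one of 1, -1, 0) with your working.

-1

reciprocity: (116695/181907) = -1·(181907/116695) since 116695 mod 4 = 3, 181907 mod 4 = 3; sign now -1
(181907/116695) = (65212/116695)   [reduce mod 116695]
65212 = 2^2·16303; (2/116695) = +1 since 116695 mod 8 = 7, so (65212/116695) = (+1)^2·(16303/116695); sign now -1
reciprocity: (16303/116695) = -1·(116695/16303) since 16303 mod 4 = 3, 116695 mod 4 = 3; sign now +1
(116695/16303) = (2574/16303)   [reduce mod 16303]
2574 = 2^1·1287; (2/16303) = +1 since 16303 mod 8 = 7, so (2574/16303) = (+1)^1·(1287/16303); sign now +1
reciprocity: (1287/16303) = -1·(16303/1287) since 1287 mod 4 = 3, 16303 mod 4 = 3; sign now -1
(16303/1287) = (859/1287)   [reduce mod 1287]
reciprocity: (859/1287) = -1·(1287/859) since 859 mod 4 = 3, 1287 mod 4 = 3; sign now +1
(1287/859) = (428/859)   [reduce mod 859]
428 = 2^2·107; (2/859) = -1 since 859 mod 8 = 3, so (428/859) = (-1)^2·(107/859); sign now +1
reciprocity: (107/859) = -1·(859/107) since 107 mod 4 = 3, 859 mod 4 = 3; sign now -1
(859/107) = (3/107)   [reduce mod 107]
reciprocity: (3/107) = -1·(107/3) since 3 mod 4 = 3, 107 mod 4 = 3; sign now +1
(107/3) = (2/3)   [reduce mod 3]
2 = 2^1·1; (2/3) = -1 since 3 mod 8 = 3, so (2/3) = (-1)^1·(1/3); sign now -1
(1/3) = 1; final value = sign = -1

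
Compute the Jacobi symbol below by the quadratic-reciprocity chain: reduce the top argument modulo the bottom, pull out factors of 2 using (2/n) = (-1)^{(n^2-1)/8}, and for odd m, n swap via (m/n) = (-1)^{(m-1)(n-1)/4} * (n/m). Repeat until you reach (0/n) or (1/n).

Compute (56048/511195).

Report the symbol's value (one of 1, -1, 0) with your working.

1

56048 = 2^4·3503; (2/511195) = -1 since 511195 mod 8 = 3, so (56048/511195) = (-1)^4·(3503/511195); sign now +1
reciprocity: (3503/511195) = -1·(511195/3503) since 3503 mod 4 = 3, 511195 mod 4 = 3; sign now -1
(511195/3503) = (3260/3503)   [reduce mod 3503]
3260 = 2^2·815; (2/3503) = +1 since 3503 mod 8 = 7, so (3260/3503) = (+1)^2·(815/3503); sign now -1
reciprocity: (815/3503) = -1·(3503/815) since 815 mod 4 = 3, 3503 mod 4 = 3; sign now +1
(3503/815) = (243/815)   [reduce mod 815]
reciprocity: (243/815) = -1·(815/243) since 243 mod 4 = 3, 815 mod 4 = 3; sign now -1
(815/243) = (86/243)   [reduce mod 243]
86 = 2^1·43; (2/243) = -1 since 243 mod 8 = 3, so (86/243) = (-1)^1·(43/243); sign now +1
reciprocity: (43/243) = -1·(243/43) since 43 mod 4 = 3, 243 mod 4 = 3; sign now -1
(243/43) = (28/43)   [reduce mod 43]
28 = 2^2·7; (2/43) = -1 since 43 mod 8 = 3, so (28/43) = (-1)^2·(7/43); sign now -1
reciprocity: (7/43) = -1·(43/7) since 7 mod 4 = 3, 43 mod 4 = 3; sign now +1
(43/7) = (1/7)   [reduce mod 7]
(1/7) = 1; final value = sign = +1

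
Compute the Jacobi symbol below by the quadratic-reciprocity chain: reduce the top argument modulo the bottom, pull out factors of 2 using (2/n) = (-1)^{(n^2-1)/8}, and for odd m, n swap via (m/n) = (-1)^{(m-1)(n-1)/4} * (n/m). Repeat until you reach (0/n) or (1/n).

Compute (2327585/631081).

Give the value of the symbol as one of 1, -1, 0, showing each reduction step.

(2327585/631081): 2327585 mod 631081 = 434342, so (2327585/631081) = (434342/631081)
factor out 2^1: 434342 = 2^1·217171; with 631081 mod 8 = 1, (2/631081) = +1; sign now +1; continue with (217171/631081)
flip (217171/631081) -> (631081/217171): both odd, 217171 mod 4 = 3, 631081 mod 4 = 1, so the flip contributes +1; sign now +1
(631081/217171): 631081 mod 217171 = 196739, so (631081/217171) = (196739/217171)
flip (196739/217171) -> (217171/196739): both odd, 196739 mod 4 = 3, 217171 mod 4 = 3, so the flip contributes -1; sign now -1
(217171/196739): 217171 mod 196739 = 20432, so (217171/196739) = (20432/196739)
factor out 2^4: 20432 = 2^4·1277; with 196739 mod 8 = 3, (2/196739) = -1; sign now -1; continue with (1277/196739)
flip (1277/196739) -> (196739/1277): both odd, 1277 mod 4 = 1, 196739 mod 4 = 3, so the flip contributes +1; sign now -1
(196739/1277): 196739 mod 1277 = 81, so (196739/1277) = (81/1277)
flip (81/1277) -> (1277/81): both odd, 81 mod 4 = 1, 1277 mod 4 = 1, so the flip contributes +1; sign now -1
(1277/81): 1277 mod 81 = 62, so (1277/81) = (62/81)
factor out 2^1: 62 = 2^1·31; with 81 mod 8 = 1, (2/81) = +1; sign now -1; continue with (31/81)
flip (31/81) -> (81/31): both odd, 31 mod 4 = 3, 81 mod 4 = 1, so the flip contributes +1; sign now -1
(81/31): 81 mod 31 = 19, so (81/31) = (19/31)
flip (19/31) -> (31/19): both odd, 19 mod 4 = 3, 31 mod 4 = 3, so the flip contributes -1; sign now +1
(31/19): 31 mod 19 = 12, so (31/19) = (12/19)
factor out 2^2: 12 = 2^2·3; with 19 mod 8 = 3, (2/19) = -1; sign now +1; continue with (3/19)
flip (3/19) -> (19/3): both odd, 3 mod 4 = 3, 19 mod 4 = 3, so the flip contributes -1; sign now -1
(19/3): 19 mod 3 = 1, so (19/3) = (1/3)
reached (1/3) = 1, so the symbol is -1

-1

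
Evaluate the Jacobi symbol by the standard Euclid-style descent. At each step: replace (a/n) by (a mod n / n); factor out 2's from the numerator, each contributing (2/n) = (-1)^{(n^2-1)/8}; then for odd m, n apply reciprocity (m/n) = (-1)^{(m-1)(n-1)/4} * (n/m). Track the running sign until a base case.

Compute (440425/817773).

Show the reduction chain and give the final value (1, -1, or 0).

1

flip (440425/817773) -> (817773/440425): both odd, 440425 mod 4 = 1, 817773 mod 4 = 1, so the flip contributes +1; sign now +1
(817773/440425): 817773 mod 440425 = 377348, so (817773/440425) = (377348/440425)
factor out 2^2: 377348 = 2^2·94337; with 440425 mod 8 = 1, (2/440425) = +1; sign now +1; continue with (94337/440425)
flip (94337/440425) -> (440425/94337): both odd, 94337 mod 4 = 1, 440425 mod 4 = 1, so the flip contributes +1; sign now +1
(440425/94337): 440425 mod 94337 = 63077, so (440425/94337) = (63077/94337)
flip (63077/94337) -> (94337/63077): both odd, 63077 mod 4 = 1, 94337 mod 4 = 1, so the flip contributes +1; sign now +1
(94337/63077): 94337 mod 63077 = 31260, so (94337/63077) = (31260/63077)
factor out 2^2: 31260 = 2^2·7815; with 63077 mod 8 = 5, (2/63077) = -1; sign now +1; continue with (7815/63077)
flip (7815/63077) -> (63077/7815): both odd, 7815 mod 4 = 3, 63077 mod 4 = 1, so the flip contributes +1; sign now +1
(63077/7815): 63077 mod 7815 = 557, so (63077/7815) = (557/7815)
flip (557/7815) -> (7815/557): both odd, 557 mod 4 = 1, 7815 mod 4 = 3, so the flip contributes +1; sign now +1
(7815/557): 7815 mod 557 = 17, so (7815/557) = (17/557)
flip (17/557) -> (557/17): both odd, 17 mod 4 = 1, 557 mod 4 = 1, so the flip contributes +1; sign now +1
(557/17): 557 mod 17 = 13, so (557/17) = (13/17)
flip (13/17) -> (17/13): both odd, 13 mod 4 = 1, 17 mod 4 = 1, so the flip contributes +1; sign now +1
(17/13): 17 mod 13 = 4, so (17/13) = (4/13)
factor out 2^2: 4 = 2^2·1; with 13 mod 8 = 5, (2/13) = -1; sign now +1; continue with (1/13)
reached (1/13) = 1, so the symbol is +1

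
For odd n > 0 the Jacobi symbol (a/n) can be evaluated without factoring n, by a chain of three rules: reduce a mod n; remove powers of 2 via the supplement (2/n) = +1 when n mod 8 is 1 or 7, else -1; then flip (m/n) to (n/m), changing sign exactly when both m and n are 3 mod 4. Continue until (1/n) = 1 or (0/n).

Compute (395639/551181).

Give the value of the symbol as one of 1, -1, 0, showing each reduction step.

-1

flip (395639/551181) -> (551181/395639): both odd, 395639 mod 4 = 3, 551181 mod 4 = 1, so the flip contributes +1; sign now +1
(551181/395639): 551181 mod 395639 = 155542, so (551181/395639) = (155542/395639)
factor out 2^1: 155542 = 2^1·77771; with 395639 mod 8 = 7, (2/395639) = +1; sign now +1; continue with (77771/395639)
flip (77771/395639) -> (395639/77771): both odd, 77771 mod 4 = 3, 395639 mod 4 = 3, so the flip contributes -1; sign now -1
(395639/77771): 395639 mod 77771 = 6784, so (395639/77771) = (6784/77771)
factor out 2^7: 6784 = 2^7·53; with 77771 mod 8 = 3, (2/77771) = -1; sign now +1; continue with (53/77771)
flip (53/77771) -> (77771/53): both odd, 53 mod 4 = 1, 77771 mod 4 = 3, so the flip contributes +1; sign now +1
(77771/53): 77771 mod 53 = 20, so (77771/53) = (20/53)
factor out 2^2: 20 = 2^2·5; with 53 mod 8 = 5, (2/53) = -1; sign now +1; continue with (5/53)
flip (5/53) -> (53/5): both odd, 5 mod 4 = 1, 53 mod 4 = 1, so the flip contributes +1; sign now +1
(53/5): 53 mod 5 = 3, so (53/5) = (3/5)
flip (3/5) -> (5/3): both odd, 3 mod 4 = 3, 5 mod 4 = 1, so the flip contributes +1; sign now +1
(5/3): 5 mod 3 = 2, so (5/3) = (2/3)
factor out 2^1: 2 = 2^1·1; with 3 mod 8 = 3, (2/3) = -1; sign now -1; continue with (1/3)
reached (1/3) = 1, so the symbol is -1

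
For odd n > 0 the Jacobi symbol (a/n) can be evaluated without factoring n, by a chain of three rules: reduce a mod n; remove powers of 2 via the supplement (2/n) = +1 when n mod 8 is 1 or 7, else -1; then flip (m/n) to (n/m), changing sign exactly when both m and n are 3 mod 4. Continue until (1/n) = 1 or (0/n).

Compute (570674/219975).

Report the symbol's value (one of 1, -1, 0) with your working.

-1

(570674/219975) = (130724/219975)   [reduce mod 219975]
130724 = 2^2·32681; (2/219975) = +1 since 219975 mod 8 = 7, so (130724/219975) = (+1)^2·(32681/219975); sign now +1
reciprocity: (32681/219975) = +1·(219975/32681) since 32681 mod 4 = 1, 219975 mod 4 = 3; sign now +1
(219975/32681) = (23889/32681)   [reduce mod 32681]
reciprocity: (23889/32681) = +1·(32681/23889) since 23889 mod 4 = 1, 32681 mod 4 = 1; sign now +1
(32681/23889) = (8792/23889)   [reduce mod 23889]
8792 = 2^3·1099; (2/23889) = +1 since 23889 mod 8 = 1, so (8792/23889) = (+1)^3·(1099/23889); sign now +1
reciprocity: (1099/23889) = +1·(23889/1099) since 1099 mod 4 = 3, 23889 mod 4 = 1; sign now +1
(23889/1099) = (810/1099)   [reduce mod 1099]
810 = 2^1·405; (2/1099) = -1 since 1099 mod 8 = 3, so (810/1099) = (-1)^1·(405/1099); sign now -1
reciprocity: (405/1099) = +1·(1099/405) since 405 mod 4 = 1, 1099 mod 4 = 3; sign now -1
(1099/405) = (289/405)   [reduce mod 405]
reciprocity: (289/405) = +1·(405/289) since 289 mod 4 = 1, 405 mod 4 = 1; sign now -1
(405/289) = (116/289)   [reduce mod 289]
116 = 2^2·29; (2/289) = +1 since 289 mod 8 = 1, so (116/289) = (+1)^2·(29/289); sign now -1
reciprocity: (29/289) = +1·(289/29) since 29 mod 4 = 1, 289 mod 4 = 1; sign now -1
(289/29) = (28/29)   [reduce mod 29]
28 = 2^2·7; (2/29) = -1 since 29 mod 8 = 5, so (28/29) = (-1)^2·(7/29); sign now -1
reciprocity: (7/29) = +1·(29/7) since 7 mod 4 = 3, 29 mod 4 = 1; sign now -1
(29/7) = (1/7)   [reduce mod 7]
(1/7) = 1; final value = sign = -1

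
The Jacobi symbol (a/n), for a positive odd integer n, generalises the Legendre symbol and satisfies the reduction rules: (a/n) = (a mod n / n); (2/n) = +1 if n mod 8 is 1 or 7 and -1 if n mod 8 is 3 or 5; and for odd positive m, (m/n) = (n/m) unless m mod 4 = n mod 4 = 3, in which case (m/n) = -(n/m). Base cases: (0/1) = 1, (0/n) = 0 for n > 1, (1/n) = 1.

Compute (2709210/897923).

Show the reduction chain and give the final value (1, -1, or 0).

1

(2709210/897923): 2709210 mod 897923 = 15441, so (2709210/897923) = (15441/897923)
flip (15441/897923) -> (897923/15441): both odd, 15441 mod 4 = 1, 897923 mod 4 = 3, so the flip contributes +1; sign now +1
(897923/15441): 897923 mod 15441 = 2345, so (897923/15441) = (2345/15441)
flip (2345/15441) -> (15441/2345): both odd, 2345 mod 4 = 1, 15441 mod 4 = 1, so the flip contributes +1; sign now +1
(15441/2345): 15441 mod 2345 = 1371, so (15441/2345) = (1371/2345)
flip (1371/2345) -> (2345/1371): both odd, 1371 mod 4 = 3, 2345 mod 4 = 1, so the flip contributes +1; sign now +1
(2345/1371): 2345 mod 1371 = 974, so (2345/1371) = (974/1371)
factor out 2^1: 974 = 2^1·487; with 1371 mod 8 = 3, (2/1371) = -1; sign now -1; continue with (487/1371)
flip (487/1371) -> (1371/487): both odd, 487 mod 4 = 3, 1371 mod 4 = 3, so the flip contributes -1; sign now +1
(1371/487): 1371 mod 487 = 397, so (1371/487) = (397/487)
flip (397/487) -> (487/397): both odd, 397 mod 4 = 1, 487 mod 4 = 3, so the flip contributes +1; sign now +1
(487/397): 487 mod 397 = 90, so (487/397) = (90/397)
factor out 2^1: 90 = 2^1·45; with 397 mod 8 = 5, (2/397) = -1; sign now -1; continue with (45/397)
flip (45/397) -> (397/45): both odd, 45 mod 4 = 1, 397 mod 4 = 1, so the flip contributes +1; sign now -1
(397/45): 397 mod 45 = 37, so (397/45) = (37/45)
flip (37/45) -> (45/37): both odd, 37 mod 4 = 1, 45 mod 4 = 1, so the flip contributes +1; sign now -1
(45/37): 45 mod 37 = 8, so (45/37) = (8/37)
factor out 2^3: 8 = 2^3·1; with 37 mod 8 = 5, (2/37) = -1; sign now +1; continue with (1/37)
reached (1/37) = 1, so the symbol is +1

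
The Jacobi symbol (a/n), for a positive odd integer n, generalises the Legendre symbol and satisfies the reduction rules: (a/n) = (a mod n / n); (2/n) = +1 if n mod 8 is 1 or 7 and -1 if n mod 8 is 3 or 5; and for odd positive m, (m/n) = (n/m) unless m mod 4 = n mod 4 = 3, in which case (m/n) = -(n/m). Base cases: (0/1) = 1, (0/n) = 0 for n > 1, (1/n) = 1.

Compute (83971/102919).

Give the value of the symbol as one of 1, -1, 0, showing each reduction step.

reciprocity: (83971/102919) = -1·(102919/83971) since 83971 mod 4 = 3, 102919 mod 4 = 3; sign now -1
(102919/83971) = (18948/83971)   [reduce mod 83971]
18948 = 2^2·4737; (2/83971) = -1 since 83971 mod 8 = 3, so (18948/83971) = (-1)^2·(4737/83971); sign now -1
reciprocity: (4737/83971) = +1·(83971/4737) since 4737 mod 4 = 1, 83971 mod 4 = 3; sign now -1
(83971/4737) = (3442/4737)   [reduce mod 4737]
3442 = 2^1·1721; (2/4737) = +1 since 4737 mod 8 = 1, so (3442/4737) = (+1)^1·(1721/4737); sign now -1
reciprocity: (1721/4737) = +1·(4737/1721) since 1721 mod 4 = 1, 4737 mod 4 = 1; sign now -1
(4737/1721) = (1295/1721)   [reduce mod 1721]
reciprocity: (1295/1721) = +1·(1721/1295) since 1295 mod 4 = 3, 1721 mod 4 = 1; sign now -1
(1721/1295) = (426/1295)   [reduce mod 1295]
426 = 2^1·213; (2/1295) = +1 since 1295 mod 8 = 7, so (426/1295) = (+1)^1·(213/1295); sign now -1
reciprocity: (213/1295) = +1·(1295/213) since 213 mod 4 = 1, 1295 mod 4 = 3; sign now -1
(1295/213) = (17/213)   [reduce mod 213]
reciprocity: (17/213) = +1·(213/17) since 17 mod 4 = 1, 213 mod 4 = 1; sign now -1
(213/17) = (9/17)   [reduce mod 17]
reciprocity: (9/17) = +1·(17/9) since 9 mod 4 = 1, 17 mod 4 = 1; sign now -1
(17/9) = (8/9)   [reduce mod 9]
8 = 2^3·1; (2/9) = +1 since 9 mod 8 = 1, so (8/9) = (+1)^3·(1/9); sign now -1
(1/9) = 1; final value = sign = -1

-1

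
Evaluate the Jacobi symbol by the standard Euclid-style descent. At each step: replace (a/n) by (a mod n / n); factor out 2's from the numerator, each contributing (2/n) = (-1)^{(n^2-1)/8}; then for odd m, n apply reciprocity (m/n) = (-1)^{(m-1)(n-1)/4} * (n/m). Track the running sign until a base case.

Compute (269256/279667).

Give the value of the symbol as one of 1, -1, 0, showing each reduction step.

269256 = 2^3·33657; (2/279667) = -1 since 279667 mod 8 = 3, so (269256/279667) = (-1)^3·(33657/279667); sign now -1
reciprocity: (33657/279667) = +1·(279667/33657) since 33657 mod 4 = 1, 279667 mod 4 = 3; sign now -1
(279667/33657) = (10411/33657)   [reduce mod 33657]
reciprocity: (10411/33657) = +1·(33657/10411) since 10411 mod 4 = 3, 33657 mod 4 = 1; sign now -1
(33657/10411) = (2424/10411)   [reduce mod 10411]
2424 = 2^3·303; (2/10411) = -1 since 10411 mod 8 = 3, so (2424/10411) = (-1)^3·(303/10411); sign now +1
reciprocity: (303/10411) = -1·(10411/303) since 303 mod 4 = 3, 10411 mod 4 = 3; sign now -1
(10411/303) = (109/303)   [reduce mod 303]
reciprocity: (109/303) = +1·(303/109) since 109 mod 4 = 1, 303 mod 4 = 3; sign now -1
(303/109) = (85/109)   [reduce mod 109]
reciprocity: (85/109) = +1·(109/85) since 85 mod 4 = 1, 109 mod 4 = 1; sign now -1
(109/85) = (24/85)   [reduce mod 85]
24 = 2^3·3; (2/85) = -1 since 85 mod 8 = 5, so (24/85) = (-1)^3·(3/85); sign now +1
reciprocity: (3/85) = +1·(85/3) since 3 mod 4 = 3, 85 mod 4 = 1; sign now +1
(85/3) = (1/3)   [reduce mod 3]
(1/3) = 1; final value = sign = +1

1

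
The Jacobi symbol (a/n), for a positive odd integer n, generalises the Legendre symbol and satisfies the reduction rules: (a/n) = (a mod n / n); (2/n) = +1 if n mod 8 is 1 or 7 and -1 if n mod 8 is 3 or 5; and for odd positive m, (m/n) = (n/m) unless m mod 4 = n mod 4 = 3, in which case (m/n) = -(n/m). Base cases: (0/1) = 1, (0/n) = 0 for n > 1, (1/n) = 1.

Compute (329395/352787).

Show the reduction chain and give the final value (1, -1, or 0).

1

flip (329395/352787) -> (352787/329395): both odd, 329395 mod 4 = 3, 352787 mod 4 = 3, so the flip contributes -1; sign now -1
(352787/329395): 352787 mod 329395 = 23392, so (352787/329395) = (23392/329395)
factor out 2^5: 23392 = 2^5·731; with 329395 mod 8 = 3, (2/329395) = -1; sign now +1; continue with (731/329395)
flip (731/329395) -> (329395/731): both odd, 731 mod 4 = 3, 329395 mod 4 = 3, so the flip contributes -1; sign now -1
(329395/731): 329395 mod 731 = 445, so (329395/731) = (445/731)
flip (445/731) -> (731/445): both odd, 445 mod 4 = 1, 731 mod 4 = 3, so the flip contributes +1; sign now -1
(731/445): 731 mod 445 = 286, so (731/445) = (286/445)
factor out 2^1: 286 = 2^1·143; with 445 mod 8 = 5, (2/445) = -1; sign now +1; continue with (143/445)
flip (143/445) -> (445/143): both odd, 143 mod 4 = 3, 445 mod 4 = 1, so the flip contributes +1; sign now +1
(445/143): 445 mod 143 = 16, so (445/143) = (16/143)
factor out 2^4: 16 = 2^4·1; with 143 mod 8 = 7, (2/143) = +1; sign now +1; continue with (1/143)
reached (1/143) = 1, so the symbol is +1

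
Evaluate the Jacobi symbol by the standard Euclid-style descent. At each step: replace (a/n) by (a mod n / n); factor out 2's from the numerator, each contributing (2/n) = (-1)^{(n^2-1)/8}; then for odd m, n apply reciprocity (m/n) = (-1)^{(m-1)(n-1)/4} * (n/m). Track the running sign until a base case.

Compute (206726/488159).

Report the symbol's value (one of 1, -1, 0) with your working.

206726 = 2^1·103363; (2/488159) = +1 since 488159 mod 8 = 7, so (206726/488159) = (+1)^1·(103363/488159); sign now +1
reciprocity: (103363/488159) = -1·(488159/103363) since 103363 mod 4 = 3, 488159 mod 4 = 3; sign now -1
(488159/103363) = (74707/103363)   [reduce mod 103363]
reciprocity: (74707/103363) = -1·(103363/74707) since 74707 mod 4 = 3, 103363 mod 4 = 3; sign now +1
(103363/74707) = (28656/74707)   [reduce mod 74707]
28656 = 2^4·1791; (2/74707) = -1 since 74707 mod 8 = 3, so (28656/74707) = (-1)^4·(1791/74707); sign now +1
reciprocity: (1791/74707) = -1·(74707/1791) since 1791 mod 4 = 3, 74707 mod 4 = 3; sign now -1
(74707/1791) = (1276/1791)   [reduce mod 1791]
1276 = 2^2·319; (2/1791) = +1 since 1791 mod 8 = 7, so (1276/1791) = (+1)^2·(319/1791); sign now -1
reciprocity: (319/1791) = -1·(1791/319) since 319 mod 4 = 3, 1791 mod 4 = 3; sign now +1
(1791/319) = (196/319)   [reduce mod 319]
196 = 2^2·49; (2/319) = +1 since 319 mod 8 = 7, so (196/319) = (+1)^2·(49/319); sign now +1
reciprocity: (49/319) = +1·(319/49) since 49 mod 4 = 1, 319 mod 4 = 3; sign now +1
(319/49) = (25/49)   [reduce mod 49]
reciprocity: (25/49) = +1·(49/25) since 25 mod 4 = 1, 49 mod 4 = 1; sign now +1
(49/25) = (24/25)   [reduce mod 25]
24 = 2^3·3; (2/25) = +1 since 25 mod 8 = 1, so (24/25) = (+1)^3·(3/25); sign now +1
reciprocity: (3/25) = +1·(25/3) since 3 mod 4 = 3, 25 mod 4 = 1; sign now +1
(25/3) = (1/3)   [reduce mod 3]
(1/3) = 1; final value = sign = +1

1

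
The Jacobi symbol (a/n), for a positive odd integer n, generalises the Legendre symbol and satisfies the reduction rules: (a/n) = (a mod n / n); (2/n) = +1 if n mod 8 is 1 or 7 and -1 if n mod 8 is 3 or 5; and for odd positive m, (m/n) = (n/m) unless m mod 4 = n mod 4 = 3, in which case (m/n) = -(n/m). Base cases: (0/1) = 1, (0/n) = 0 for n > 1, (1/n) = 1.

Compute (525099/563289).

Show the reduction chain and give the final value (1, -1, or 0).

0

reciprocity: (525099/563289) = +1·(563289/525099) since 525099 mod 4 = 3, 563289 mod 4 = 1; sign now +1
(563289/525099) = (38190/525099)   [reduce mod 525099]
38190 = 2^1·19095; (2/525099) = -1 since 525099 mod 8 = 3, so (38190/525099) = (-1)^1·(19095/525099); sign now -1
reciprocity: (19095/525099) = -1·(525099/19095) since 19095 mod 4 = 3, 525099 mod 4 = 3; sign now +1
(525099/19095) = (9534/19095)   [reduce mod 19095]
9534 = 2^1·4767; (2/19095) = +1 since 19095 mod 8 = 7, so (9534/19095) = (+1)^1·(4767/19095); sign now +1
reciprocity: (4767/19095) = -1·(19095/4767) since 4767 mod 4 = 3, 19095 mod 4 = 3; sign now -1
(19095/4767) = (27/4767)   [reduce mod 4767]
reciprocity: (27/4767) = -1·(4767/27) since 27 mod 4 = 3, 4767 mod 4 = 3; sign now +1
(4767/27) = (15/27)   [reduce mod 27]
reciprocity: (15/27) = -1·(27/15) since 15 mod 4 = 3, 27 mod 4 = 3; sign now -1
(27/15) = (12/15)   [reduce mod 15]
12 = 2^2·3; (2/15) = +1 since 15 mod 8 = 7, so (12/15) = (+1)^2·(3/15); sign now -1
reciprocity: (3/15) = -1·(15/3) since 3 mod 4 = 3, 15 mod 4 = 3; sign now +1
(15/3) = (0/3)   [reduce mod 3]
(0/3) = 0   [gcd(a, n) > 1]; final value = 0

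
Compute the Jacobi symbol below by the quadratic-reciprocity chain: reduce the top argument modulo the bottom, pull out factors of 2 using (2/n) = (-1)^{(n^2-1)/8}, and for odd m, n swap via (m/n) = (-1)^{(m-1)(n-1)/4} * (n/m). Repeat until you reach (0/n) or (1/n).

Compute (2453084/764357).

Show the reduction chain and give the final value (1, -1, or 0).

(2453084/764357): 2453084 mod 764357 = 160013, so (2453084/764357) = (160013/764357)
flip (160013/764357) -> (764357/160013): both odd, 160013 mod 4 = 1, 764357 mod 4 = 1, so the flip contributes +1; sign now +1
(764357/160013): 764357 mod 160013 = 124305, so (764357/160013) = (124305/160013)
flip (124305/160013) -> (160013/124305): both odd, 124305 mod 4 = 1, 160013 mod 4 = 1, so the flip contributes +1; sign now +1
(160013/124305): 160013 mod 124305 = 35708, so (160013/124305) = (35708/124305)
factor out 2^2: 35708 = 2^2·8927; with 124305 mod 8 = 1, (2/124305) = +1; sign now +1; continue with (8927/124305)
flip (8927/124305) -> (124305/8927): both odd, 8927 mod 4 = 3, 124305 mod 4 = 1, so the flip contributes +1; sign now +1
(124305/8927): 124305 mod 8927 = 8254, so (124305/8927) = (8254/8927)
factor out 2^1: 8254 = 2^1·4127; with 8927 mod 8 = 7, (2/8927) = +1; sign now +1; continue with (4127/8927)
flip (4127/8927) -> (8927/4127): both odd, 4127 mod 4 = 3, 8927 mod 4 = 3, so the flip contributes -1; sign now -1
(8927/4127): 8927 mod 4127 = 673, so (8927/4127) = (673/4127)
flip (673/4127) -> (4127/673): both odd, 673 mod 4 = 1, 4127 mod 4 = 3, so the flip contributes +1; sign now -1
(4127/673): 4127 mod 673 = 89, so (4127/673) = (89/673)
flip (89/673) -> (673/89): both odd, 89 mod 4 = 1, 673 mod 4 = 1, so the flip contributes +1; sign now -1
(673/89): 673 mod 89 = 50, so (673/89) = (50/89)
factor out 2^1: 50 = 2^1·25; with 89 mod 8 = 1, (2/89) = +1; sign now -1; continue with (25/89)
flip (25/89) -> (89/25): both odd, 25 mod 4 = 1, 89 mod 4 = 1, so the flip contributes +1; sign now -1
(89/25): 89 mod 25 = 14, so (89/25) = (14/25)
factor out 2^1: 14 = 2^1·7; with 25 mod 8 = 1, (2/25) = +1; sign now -1; continue with (7/25)
flip (7/25) -> (25/7): both odd, 7 mod 4 = 3, 25 mod 4 = 1, so the flip contributes +1; sign now -1
(25/7): 25 mod 7 = 4, so (25/7) = (4/7)
factor out 2^2: 4 = 2^2·1; with 7 mod 8 = 7, (2/7) = +1; sign now -1; continue with (1/7)
reached (1/7) = 1, so the symbol is -1

-1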